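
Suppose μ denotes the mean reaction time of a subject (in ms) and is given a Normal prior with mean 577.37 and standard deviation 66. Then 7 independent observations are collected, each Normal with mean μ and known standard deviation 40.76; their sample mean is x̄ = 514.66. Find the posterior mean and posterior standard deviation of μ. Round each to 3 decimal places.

Posterior mean ≈ 517.900; posterior SD ≈ 15.003

With known σ, the Normal prior is conjugate. Weight on the data is w = (n/σ²)/(n/σ² + 1/τ₀²) = 0.00421337/(0.00421337+0.00022957) = 0.94833.
Posterior mean = w·x̄ + (1−w)·μ₀ = 0.94833·514.66 + 0.051670·577.37 = 517.900. Posterior variance = 1/(0.00421337+0.00022957) = 225.076, so SD = 15.003.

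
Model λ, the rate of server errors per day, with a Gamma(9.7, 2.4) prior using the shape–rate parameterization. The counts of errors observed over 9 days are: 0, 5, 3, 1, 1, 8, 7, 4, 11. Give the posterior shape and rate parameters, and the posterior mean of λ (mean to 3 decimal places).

Posterior: Gamma(shape=49.7, rate=11.4); mean ≈ 4.360

The Poisson likelihood adds the total count to the shape and the number of exposure periods to the rate. Here ∑xᵢ = 40 and n = 9, so shape 9.7→49.7 and rate 2.4→11.4.
E[λ | data] = 49.7/11.4 = 4.360.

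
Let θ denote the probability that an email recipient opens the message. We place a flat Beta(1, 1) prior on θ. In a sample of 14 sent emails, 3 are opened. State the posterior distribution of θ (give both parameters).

Posterior: Beta(4, 12)

Observing 3 successes and 11 failures updates Beta(1, 1) by adding the success and failure counts to the two shape parameters: α = 1+3 = 4, β = 1+11 = 12.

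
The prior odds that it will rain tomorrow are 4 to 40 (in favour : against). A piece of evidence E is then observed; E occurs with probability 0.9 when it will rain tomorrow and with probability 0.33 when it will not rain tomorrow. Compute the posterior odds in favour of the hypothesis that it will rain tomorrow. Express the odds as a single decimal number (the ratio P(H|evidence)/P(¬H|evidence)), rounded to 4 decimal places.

Posterior odds ≈ 0.2727

Prior odds = 4/40 = 0.10000. In log-odds, ln(0.10000) = -2.3026.
Add log likelihood ratio: ln(2.7273) = 1.0033.
Posterior log-odds = -1.2993, so posterior odds = exp(-1.2993) = 0.27273.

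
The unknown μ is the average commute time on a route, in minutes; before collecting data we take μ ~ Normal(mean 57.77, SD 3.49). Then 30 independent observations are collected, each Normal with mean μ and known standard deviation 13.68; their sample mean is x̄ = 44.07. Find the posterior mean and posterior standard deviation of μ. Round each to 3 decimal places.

Posterior mean ≈ 48.710; posterior SD ≈ 2.031

Prior precision 1/τ₀² = 1/3.49² = 0.0821011; data precision n/σ² = 30/13.68² = 0.160306.
Posterior precision = 0.0821011 + 0.160306 = 0.242407, giving posterior SD = 1/√0.242407 = 2.031.
Posterior mean = (0.0821011·57.77 + 0.160306·44.07) / 0.242407 = 48.710.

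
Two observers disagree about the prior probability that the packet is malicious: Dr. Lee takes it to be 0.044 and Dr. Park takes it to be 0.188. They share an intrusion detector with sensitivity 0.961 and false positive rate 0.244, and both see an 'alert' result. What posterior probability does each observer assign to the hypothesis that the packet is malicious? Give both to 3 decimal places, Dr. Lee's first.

P('+'|H) = 0.961, P('+'|¬H) = 0.244.
Dr. Lee: numerator 0.961·0.044 = 0.042284; evidence = 0.042284+0.244·0.956 = 0.27555; posterior = 0.153.
Dr. Park: numerator 0.961·0.188 = 0.18067; evidence = 0.18067+0.244·0.812 = 0.37880; posterior = 0.477.

Dr. Lee: 0.153; Dr. Park: 0.477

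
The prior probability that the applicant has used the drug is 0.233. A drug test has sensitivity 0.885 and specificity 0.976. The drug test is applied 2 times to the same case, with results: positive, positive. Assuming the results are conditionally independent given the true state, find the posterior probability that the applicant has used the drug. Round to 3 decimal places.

Posterior P(H) ≈ 0.998

With H the event that the applicant has used the drug, the joint likelihood of the observed sequence is P(data|H) = 0.885·0.885 = 0.78323 and P(data|¬H) = 0.024·0.024 = 0.00057600.
Bayes: P(H|data) = 0.233·0.78323 / (0.233·0.78323 + 0.767·0.00057600) = 0.18249/0.18293 = 0.9976.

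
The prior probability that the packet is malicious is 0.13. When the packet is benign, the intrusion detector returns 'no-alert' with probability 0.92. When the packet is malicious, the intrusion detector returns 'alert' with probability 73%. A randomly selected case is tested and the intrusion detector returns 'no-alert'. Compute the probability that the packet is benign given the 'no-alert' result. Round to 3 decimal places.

P(¬H | E) ≈ 0.958

Let H be the event that the packet is malicious. P(H) = 0.13, so P(¬H) = 0.87. With E the 'no-alert' result, P(E|H) = 0.27 and P(E|¬H) = 0.92.
P(E) = 0.27·0.13 + 0.92·0.87 = 0.035100 + 0.80040 = 0.83550.
By Bayes' theorem, P(H|E) = 0.035100 / 0.83550 = 0.042. Hence P(¬H|E) = 1 − 0.042 = 0.958.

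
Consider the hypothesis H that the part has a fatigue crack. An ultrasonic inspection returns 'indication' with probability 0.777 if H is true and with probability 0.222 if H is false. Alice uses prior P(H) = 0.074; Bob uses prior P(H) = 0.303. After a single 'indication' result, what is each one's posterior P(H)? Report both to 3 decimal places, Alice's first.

The likelihood ratio for an 'indication' result is 0.777/0.222 = 3.5000.
Alice: prior odds 0.074/0.926 = 0.079914; posterior odds 0.27970; posterior probability 0.219.
Bob: prior odds 0.303/0.697 = 0.43472; posterior odds 1.5215; posterior probability 0.603.

Alice: 0.219; Bob: 0.603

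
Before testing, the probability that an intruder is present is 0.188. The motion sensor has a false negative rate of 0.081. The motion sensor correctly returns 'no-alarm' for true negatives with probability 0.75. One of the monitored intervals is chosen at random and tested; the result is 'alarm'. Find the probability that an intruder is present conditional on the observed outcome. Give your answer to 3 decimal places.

Write H for 'an intruder is present'. Prior odds H:¬H = 0.188/0.812 = 0.23153. For the 'alarm' outcome, the likelihood ratio is 0.919/0.25 = 3.6760.
Posterior odds = 0.23153 × 3.6760 = 0.85109, so P(H|E) = 0.85109/(1+0.85109) = 0.460.

P(H | E) ≈ 0.460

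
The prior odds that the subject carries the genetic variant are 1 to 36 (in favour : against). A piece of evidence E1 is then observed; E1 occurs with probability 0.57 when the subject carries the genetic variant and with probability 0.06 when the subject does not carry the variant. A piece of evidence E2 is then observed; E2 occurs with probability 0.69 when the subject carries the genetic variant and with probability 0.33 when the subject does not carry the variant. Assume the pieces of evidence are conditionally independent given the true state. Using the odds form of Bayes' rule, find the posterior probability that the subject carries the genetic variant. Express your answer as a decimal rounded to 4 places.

Posterior probability ≈ 0.3556

Prior odds = 1/36 = 0.027778. In log-odds, ln(0.027778) = -3.5835.
Add log likelihood ratios: ln(9.5000) + ln(2.0909) = 2.9889.
Posterior log-odds = -0.59463, so posterior odds = exp(-0.59463) = 0.55177. Converting, P(H|E) = 0.55177/1.5518 = 0.3556.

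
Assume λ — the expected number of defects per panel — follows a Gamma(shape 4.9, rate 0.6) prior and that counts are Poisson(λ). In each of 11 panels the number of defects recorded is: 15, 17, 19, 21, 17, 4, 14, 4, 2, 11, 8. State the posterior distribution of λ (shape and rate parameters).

Posterior: Gamma(shape=136.9, rate=11.6)

Total count ∑xᵢ = 132 over n = 11 panels.
Gamma is conjugate to the Poisson likelihood: posterior is Gamma(shape = 4.9+132 = 136.9, rate = 0.6+11 = 11.6).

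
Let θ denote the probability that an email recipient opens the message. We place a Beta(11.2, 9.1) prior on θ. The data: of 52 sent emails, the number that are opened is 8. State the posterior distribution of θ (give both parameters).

Posterior: Beta(19.2, 53.1)

The binomial likelihood is conjugate to the Beta prior: with 8 successes and 44 failures, the posterior is Beta(11.2+8, 9.1+44) = Beta(19.2, 53.1).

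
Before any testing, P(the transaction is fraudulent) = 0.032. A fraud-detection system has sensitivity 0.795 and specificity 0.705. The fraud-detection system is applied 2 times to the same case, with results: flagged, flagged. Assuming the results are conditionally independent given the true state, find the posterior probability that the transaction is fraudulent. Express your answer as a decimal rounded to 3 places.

Posterior P(H) ≈ 0.194

Let H be the event that the transaction is fraudulent; start with P(H) = 0.032. P('flagged'|H) = 0.795, P('flagged'|¬H) = 0.295.
Update on result 1 ('flagged'): P(H) ← 0.795·0.0320 / (0.795·0.0320 + 0.295·0.9680) = 0.025440/0.31100 = 0.0818.
Update on result 2 ('flagged'): P(H) ← 0.795·0.0818 / (0.795·0.0818 + 0.295·0.9182) = 0.065032/0.33590 = 0.1936.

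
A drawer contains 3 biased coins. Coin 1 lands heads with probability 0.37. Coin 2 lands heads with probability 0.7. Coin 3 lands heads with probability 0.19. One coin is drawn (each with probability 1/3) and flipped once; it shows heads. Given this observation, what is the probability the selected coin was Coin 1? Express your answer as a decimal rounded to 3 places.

Tabulate prior·likelihood by source: [1] prior 0.333333, lik 0.37, product 0.1233; [2] prior 0.333333, lik 0.7, product 0.2333; [3] prior 0.333333, lik 0.19, product 0.06333.
Normalizing constant = 0.42000; the posterior for Coin 1 is its product over the sum, 0.1233/0.42000 = 0.294.

Posterior probability ≈ 0.294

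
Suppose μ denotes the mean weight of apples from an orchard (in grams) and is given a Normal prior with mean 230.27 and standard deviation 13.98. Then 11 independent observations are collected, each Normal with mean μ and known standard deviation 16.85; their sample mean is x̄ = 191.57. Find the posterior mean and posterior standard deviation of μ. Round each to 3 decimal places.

With known σ, the Normal prior is conjugate. Weight on the data is w = (n/σ²)/(n/σ² + 1/τ₀²) = 0.0387430/(0.0387430+0.00511665) = 0.88334.
Posterior mean = w·x̄ + (1−w)·μ₀ = 0.88334·191.57 + 0.11666·230.27 = 196.085. Posterior variance = 1/(0.0387430+0.00511665) = 22.8000, so SD = 4.775.

Posterior mean ≈ 196.085; posterior SD ≈ 4.775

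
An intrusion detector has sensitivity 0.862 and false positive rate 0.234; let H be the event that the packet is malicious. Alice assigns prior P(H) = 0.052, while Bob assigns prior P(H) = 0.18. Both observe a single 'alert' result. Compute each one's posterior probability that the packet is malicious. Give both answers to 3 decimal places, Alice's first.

Alice: 0.168; Bob: 0.447

P('+'|H) = 0.862, P('+'|¬H) = 0.234.
Alice: numerator 0.862·0.052 = 0.044824; evidence = 0.044824+0.234·0.948 = 0.26666; posterior = 0.168.
Bob: numerator 0.862·0.18 = 0.15516; evidence = 0.15516+0.234·0.82 = 0.34704; posterior = 0.447.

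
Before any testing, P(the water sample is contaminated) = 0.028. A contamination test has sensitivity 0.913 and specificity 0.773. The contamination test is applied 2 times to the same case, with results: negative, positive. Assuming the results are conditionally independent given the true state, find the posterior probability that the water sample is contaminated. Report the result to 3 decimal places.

With H the event that the water sample is contaminated, the joint likelihood of the observed sequence is P(data|H) = 0.087·0.913 = 0.079431 and P(data|¬H) = 0.773·0.227 = 0.17547.
Bayes: P(H|data) = 0.028·0.079431 / (0.028·0.079431 + 0.972·0.17547) = 0.0022241/0.17278 = 0.0129.

Posterior P(H) ≈ 0.013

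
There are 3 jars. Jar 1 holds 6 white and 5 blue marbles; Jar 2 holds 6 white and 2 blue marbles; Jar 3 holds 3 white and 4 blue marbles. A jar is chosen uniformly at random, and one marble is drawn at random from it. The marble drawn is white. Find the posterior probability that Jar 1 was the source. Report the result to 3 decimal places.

Tabulate prior·likelihood by source: [1] prior 0.333333, lik 0.5455, product 0.1818; [2] prior 0.333333, lik 0.75, product 0.2500; [3] prior 0.333333, lik 0.4286, product 0.1429.
Normalizing constant = 0.57468; the posterior for Jar 1 is its product over the sum, 0.1818/0.57468 = 0.316.

Posterior probability ≈ 0.316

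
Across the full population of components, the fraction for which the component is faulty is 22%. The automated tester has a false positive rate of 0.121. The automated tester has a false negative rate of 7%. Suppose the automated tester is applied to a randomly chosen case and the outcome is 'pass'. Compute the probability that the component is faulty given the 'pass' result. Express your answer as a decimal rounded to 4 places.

P(H | E) ≈ 0.0220

Write H for 'the component is faulty'. Prior odds H:¬H = 0.22/0.78 = 0.28205. For the 'pass' outcome, the likelihood ratio is 0.07/0.879 = 0.079636.
Posterior odds = 0.28205 × 0.079636 = 0.022461, so P(H|E) = 0.022461/(1+0.022461) = 0.0220.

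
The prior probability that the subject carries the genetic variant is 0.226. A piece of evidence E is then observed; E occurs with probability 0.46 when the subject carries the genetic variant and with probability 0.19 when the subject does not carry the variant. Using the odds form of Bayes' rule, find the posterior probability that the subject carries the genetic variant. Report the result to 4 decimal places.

Prior odds = 0.226/(1−0.226) = 0.29199. In log-odds, ln(0.29199) = -1.2310.
Add log likelihood ratio: ln(2.4211) = 0.88420.
Posterior log-odds = -0.34683, so posterior odds = exp(-0.34683) = 0.70692. Converting, P(H|E) = 0.70692/1.7069 = 0.4142.

Posterior probability ≈ 0.4142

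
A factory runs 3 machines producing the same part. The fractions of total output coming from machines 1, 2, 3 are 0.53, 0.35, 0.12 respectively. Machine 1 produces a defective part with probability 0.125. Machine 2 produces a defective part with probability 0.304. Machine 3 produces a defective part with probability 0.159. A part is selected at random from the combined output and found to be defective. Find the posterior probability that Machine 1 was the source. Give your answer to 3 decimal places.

Posterior probability ≈ 0.346

Tabulate prior·likelihood by source: [1] prior 0.53, lik 0.125, product 0.06625; [2] prior 0.35, lik 0.304, product 0.1064; [3] prior 0.12, lik 0.159, product 0.01908.
Normalizing constant = 0.19173; the posterior for Machine 1 is its product over the sum, 0.06625/0.19173 = 0.346.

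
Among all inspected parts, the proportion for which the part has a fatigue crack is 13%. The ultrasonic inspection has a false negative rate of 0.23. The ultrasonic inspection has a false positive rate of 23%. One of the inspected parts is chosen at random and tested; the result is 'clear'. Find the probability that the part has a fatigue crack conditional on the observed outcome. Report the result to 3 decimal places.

Let H be the event that the part has a fatigue crack. P(H) = 0.13, so P(¬H) = 0.87. With E the 'clear' result, P(E|H) = 0.23 and P(E|¬H) = 0.77.
P(E) = 0.23·0.13 + 0.77·0.87 = 0.029900 + 0.66990 = 0.69980.
By Bayes' theorem, P(H|E) = 0.029900 / 0.69980 = 0.043.

P(H | E) ≈ 0.043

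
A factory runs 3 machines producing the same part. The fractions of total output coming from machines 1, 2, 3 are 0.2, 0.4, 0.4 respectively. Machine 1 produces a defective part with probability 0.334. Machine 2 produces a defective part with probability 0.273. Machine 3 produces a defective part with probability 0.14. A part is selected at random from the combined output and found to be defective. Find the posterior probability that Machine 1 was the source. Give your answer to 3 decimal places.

Posterior probability ≈ 0.288

Tabulate prior·likelihood by source: [1] prior 0.2, lik 0.334, product 0.06680; [2] prior 0.4, lik 0.273, product 0.1092; [3] prior 0.4, lik 0.14, product 0.05600.
Normalizing constant = 0.23200; the posterior for Machine 1 is its product over the sum, 0.06680/0.23200 = 0.288.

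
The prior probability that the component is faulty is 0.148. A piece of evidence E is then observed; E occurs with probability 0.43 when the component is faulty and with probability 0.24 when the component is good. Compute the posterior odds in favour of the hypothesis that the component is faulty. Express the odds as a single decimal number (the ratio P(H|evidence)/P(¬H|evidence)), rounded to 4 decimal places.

Prior odds = 0.148/(1−0.148) = 0.17371.
Likelihood ratio for E = 0.43/0.24 = 1.7917.
Posterior odds = prior odds × LR = 0.31123.

Posterior odds ≈ 0.3112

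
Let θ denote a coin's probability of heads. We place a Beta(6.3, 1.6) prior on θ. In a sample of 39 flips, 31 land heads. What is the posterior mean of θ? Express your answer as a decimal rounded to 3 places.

Posterior mean ≈ 0.795

The binomial likelihood is conjugate to the Beta prior: with 31 successes and 8 failures, the posterior is Beta(6.3+31, 1.6+8) = Beta(37.3, 9.6).
Posterior mean = α/(α+β) = 37.3/46.9 = 0.795.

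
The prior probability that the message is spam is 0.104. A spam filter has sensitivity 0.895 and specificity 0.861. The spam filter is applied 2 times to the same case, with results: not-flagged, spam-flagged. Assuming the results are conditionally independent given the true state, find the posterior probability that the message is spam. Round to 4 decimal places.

With H the event that the message is spam, the joint likelihood of the observed sequence is P(data|H) = 0.105·0.895 = 0.093975 and P(data|¬H) = 0.861·0.139 = 0.11968.
Bayes: P(H|data) = 0.104·0.093975 / (0.104·0.093975 + 0.896·0.11968) = 0.0097734/0.11701 = 0.0835.

Posterior P(H) ≈ 0.0835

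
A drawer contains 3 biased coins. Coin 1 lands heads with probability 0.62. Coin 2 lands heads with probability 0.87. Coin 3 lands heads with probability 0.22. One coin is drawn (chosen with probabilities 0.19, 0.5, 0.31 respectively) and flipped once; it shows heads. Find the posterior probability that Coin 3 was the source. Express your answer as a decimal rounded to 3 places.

Posterior probability ≈ 0.110

P(heads|C1) = 0.62; P(heads|C2) = 0.87; P(heads|C3) = 0.22.
Prior × likelihood for each source: 0.19·0.62=0.1178, 0.5·0.87=0.4350, 0.31·0.22=0.06820. Summing gives P(heads) = 0.62100.
P(Coin 3 | heads) = 0.06820 / 0.62100 = 0.110.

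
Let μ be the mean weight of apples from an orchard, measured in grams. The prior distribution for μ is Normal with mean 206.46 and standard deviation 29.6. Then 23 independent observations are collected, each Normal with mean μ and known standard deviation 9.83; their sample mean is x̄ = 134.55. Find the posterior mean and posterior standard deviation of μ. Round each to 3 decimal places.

Posterior mean ≈ 134.893; posterior SD ≈ 2.045

Prior precision 1/τ₀² = 1/29.6² = 0.00114134; data precision n/σ² = 23/9.83² = 0.238024.
Posterior precision = 0.00114134 + 0.238024 = 0.239165, giving posterior SD = 1/√0.239165 = 2.045.
Posterior mean = (0.00114134·206.46 + 0.238024·134.55) / 0.239165 = 134.893.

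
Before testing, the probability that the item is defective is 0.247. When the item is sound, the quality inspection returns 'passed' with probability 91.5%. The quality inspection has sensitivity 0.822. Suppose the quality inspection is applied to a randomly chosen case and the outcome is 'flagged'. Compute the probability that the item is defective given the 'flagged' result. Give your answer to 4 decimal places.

P(H | E) ≈ 0.7603

Write H for 'the item is defective'. Prior odds H:¬H = 0.247/0.753 = 0.32802. For the 'flagged' outcome, the likelihood ratio is 0.822/0.085 = 9.6706.
Posterior odds = 0.32802 × 9.6706 = 3.1722, so P(H|E) = 3.1722/(1+3.1722) = 0.7603.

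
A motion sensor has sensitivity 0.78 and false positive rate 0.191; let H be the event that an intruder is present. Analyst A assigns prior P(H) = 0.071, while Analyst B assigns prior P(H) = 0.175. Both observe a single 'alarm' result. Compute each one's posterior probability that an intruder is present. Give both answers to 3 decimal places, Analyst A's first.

Analyst A: 0.238; Analyst B: 0.464

The likelihood ratio for an 'alarm' result is 0.78/0.191 = 4.0838.
Analyst A: prior odds 0.071/0.929 = 0.076426; posterior odds 0.31211; posterior probability 0.238.
Analyst B: prior odds 0.175/0.825 = 0.21212; posterior odds 0.86625; posterior probability 0.464.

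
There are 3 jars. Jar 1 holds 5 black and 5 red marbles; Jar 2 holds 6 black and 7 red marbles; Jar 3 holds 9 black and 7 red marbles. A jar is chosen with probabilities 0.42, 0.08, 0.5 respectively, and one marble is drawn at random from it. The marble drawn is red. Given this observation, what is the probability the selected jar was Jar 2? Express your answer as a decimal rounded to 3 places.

Tabulate prior·likelihood by source: [1] prior 0.42, lik 0.5, product 0.2100; [2] prior 0.08, lik 0.5385, product 0.04308; [3] prior 0.5, lik 0.4375, product 0.2188.
Normalizing constant = 0.47183; the posterior for Jar 2 is its product over the sum, 0.04308/0.47183 = 0.091.

Posterior probability ≈ 0.091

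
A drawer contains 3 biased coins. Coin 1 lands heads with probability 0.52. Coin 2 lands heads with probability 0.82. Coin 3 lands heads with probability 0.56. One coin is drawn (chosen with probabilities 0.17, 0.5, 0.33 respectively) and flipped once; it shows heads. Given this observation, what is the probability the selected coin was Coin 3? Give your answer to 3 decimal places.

Tabulate prior·likelihood by source: [1] prior 0.17, lik 0.52, product 0.08840; [2] prior 0.5, lik 0.82, product 0.4100; [3] prior 0.33, lik 0.56, product 0.1848.
Normalizing constant = 0.68320; the posterior for Coin 3 is its product over the sum, 0.1848/0.68320 = 0.270.

Posterior probability ≈ 0.270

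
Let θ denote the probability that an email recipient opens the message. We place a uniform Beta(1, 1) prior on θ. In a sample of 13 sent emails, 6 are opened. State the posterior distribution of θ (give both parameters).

The binomial likelihood is conjugate to the Beta prior: with 6 successes and 7 failures, the posterior is Beta(1+6, 1+7) = Beta(7, 8).

Posterior: Beta(7, 8)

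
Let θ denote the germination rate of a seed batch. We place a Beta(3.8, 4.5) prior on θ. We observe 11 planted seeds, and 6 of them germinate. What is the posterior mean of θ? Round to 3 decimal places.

Observing 6 successes and 5 failures updates Beta(3.8, 4.5) by adding the success and failure counts to the two shape parameters: α = 3.8+6 = 9.8, β = 4.5+5 = 9.5.
E[θ | data] = 9.8/(9.8+9.5) = 0.508.

Posterior mean ≈ 0.508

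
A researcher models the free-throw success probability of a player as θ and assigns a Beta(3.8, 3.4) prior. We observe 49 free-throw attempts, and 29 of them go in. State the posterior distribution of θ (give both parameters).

Observing 29 successes and 20 failures updates Beta(3.8, 3.4) by adding the success and failure counts to the two shape parameters: α = 3.8+29 = 32.8, β = 3.4+20 = 23.4.

Posterior: Beta(32.8, 23.4)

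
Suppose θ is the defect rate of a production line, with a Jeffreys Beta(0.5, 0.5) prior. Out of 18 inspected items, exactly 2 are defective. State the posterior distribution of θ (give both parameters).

Posterior: Beta(2.5, 16.5)

The binomial likelihood is conjugate to the Beta prior: with 2 successes and 16 failures, the posterior is Beta(0.5+2, 0.5+16) = Beta(2.5, 16.5).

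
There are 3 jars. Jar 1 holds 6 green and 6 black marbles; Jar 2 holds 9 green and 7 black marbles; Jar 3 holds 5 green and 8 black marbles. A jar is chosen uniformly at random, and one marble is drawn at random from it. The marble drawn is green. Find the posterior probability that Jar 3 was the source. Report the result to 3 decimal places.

Posterior probability ≈ 0.266

P(green|Jar 1) = 0.5; P(green|Jar 2) = 0.5625; P(green|Jar 3) = 0.3846.
Prior × likelihood for each source: 0.333333·0.5=0.1667, 0.333333·0.5625=0.1875, 0.333333·0.3846=0.1282. Summing gives P(green) = 0.48237.
P(Jar 3 | green) = 0.1282 / 0.48237 = 0.266.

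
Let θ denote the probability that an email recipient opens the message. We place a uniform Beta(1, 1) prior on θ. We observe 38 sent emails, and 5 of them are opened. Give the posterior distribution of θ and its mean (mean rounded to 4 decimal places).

Observing 5 successes and 33 failures updates Beta(1, 1) by adding the success and failure counts to the two shape parameters: α = 1+5 = 6, β = 1+33 = 34.
Posterior mean = α/(α+β) = 6/40 = 0.1500.

Posterior: Beta(6, 34); mean ≈ 0.1500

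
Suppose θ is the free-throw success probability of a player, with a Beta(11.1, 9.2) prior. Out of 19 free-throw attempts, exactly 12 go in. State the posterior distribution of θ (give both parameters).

The binomial likelihood is conjugate to the Beta prior: with 12 successes and 7 failures, the posterior is Beta(11.1+12, 9.2+7) = Beta(23.1, 16.2).

Posterior: Beta(23.1, 16.2)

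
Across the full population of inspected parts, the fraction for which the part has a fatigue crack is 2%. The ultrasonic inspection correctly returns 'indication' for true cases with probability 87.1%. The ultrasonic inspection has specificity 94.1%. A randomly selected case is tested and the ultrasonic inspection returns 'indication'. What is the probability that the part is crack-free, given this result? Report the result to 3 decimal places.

P(¬H | E) ≈ 0.768

Write H for 'the part has a fatigue crack'. Prior odds H:¬H = 0.02/0.98 = 0.020408. For the 'indication' outcome, the likelihood ratio is 0.871/0.059 = 14.763.
Posterior odds = 0.020408 × 14.763 = 0.30128, so P(H|E) = 0.30128/(1+0.30128) = 0.232. Then P(¬H|E) = 1 − 0.232 = 0.768.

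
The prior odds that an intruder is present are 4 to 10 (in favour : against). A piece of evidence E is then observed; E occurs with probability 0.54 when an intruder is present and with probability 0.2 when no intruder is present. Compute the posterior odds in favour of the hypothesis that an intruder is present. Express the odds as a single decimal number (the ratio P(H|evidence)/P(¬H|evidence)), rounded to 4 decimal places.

Prior odds = 4/10 = 0.40000. In log-odds, ln(0.40000) = -0.91629.
Add log likelihood ratio: ln(2.7000) = 0.99325.
Posterior log-odds = 0.076961, so posterior odds = exp(0.076961) = 1.0800.

Posterior odds ≈ 1.0800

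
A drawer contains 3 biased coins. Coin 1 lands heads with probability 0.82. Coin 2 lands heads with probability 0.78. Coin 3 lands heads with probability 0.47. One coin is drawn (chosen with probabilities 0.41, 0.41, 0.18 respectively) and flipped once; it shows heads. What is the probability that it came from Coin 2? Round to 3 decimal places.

P(heads|C1) = 0.82; P(heads|C2) = 0.78; P(heads|C3) = 0.47.
Prior × likelihood for each source: 0.41·0.82=0.3362, 0.41·0.78=0.3198, 0.18·0.47=0.08460. Summing gives P(heads) = 0.74060.
P(Coin 2 | heads) = 0.3198 / 0.74060 = 0.432.

Posterior probability ≈ 0.432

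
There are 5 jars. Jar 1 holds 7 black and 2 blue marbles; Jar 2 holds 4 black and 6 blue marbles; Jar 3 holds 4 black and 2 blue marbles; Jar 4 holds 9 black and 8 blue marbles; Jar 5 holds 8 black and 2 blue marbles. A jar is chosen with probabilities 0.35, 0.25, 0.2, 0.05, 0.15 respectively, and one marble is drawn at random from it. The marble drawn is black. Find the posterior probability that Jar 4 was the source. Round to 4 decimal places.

Posterior probability ≈ 0.0406

Tabulate prior·likelihood by source: [1] prior 0.35, lik 0.7778, product 0.2722; [2] prior 0.25, lik 0.4, product 0.1000; [3] prior 0.2, lik 0.6667, product 0.1333; [4] prior 0.05, lik 0.5294, product 0.02647; [5] prior 0.15, lik 0.8, product 0.1200.
Normalizing constant = 0.65203; the posterior for Jar 4 is its product over the sum, 0.02647/0.65203 = 0.0406.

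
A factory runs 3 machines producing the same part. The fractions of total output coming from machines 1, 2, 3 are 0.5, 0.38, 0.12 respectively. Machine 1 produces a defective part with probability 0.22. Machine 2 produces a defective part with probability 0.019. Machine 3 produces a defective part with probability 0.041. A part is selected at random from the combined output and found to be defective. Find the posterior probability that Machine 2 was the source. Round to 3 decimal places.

Posterior probability ≈ 0.059

Tabulate prior·likelihood by source: [1] prior 0.5, lik 0.22, product 0.1100; [2] prior 0.38, lik 0.019, product 0.007220; [3] prior 0.12, lik 0.041, product 0.004920.
Normalizing constant = 0.12214; the posterior for Machine 2 is its product over the sum, 0.007220/0.12214 = 0.059.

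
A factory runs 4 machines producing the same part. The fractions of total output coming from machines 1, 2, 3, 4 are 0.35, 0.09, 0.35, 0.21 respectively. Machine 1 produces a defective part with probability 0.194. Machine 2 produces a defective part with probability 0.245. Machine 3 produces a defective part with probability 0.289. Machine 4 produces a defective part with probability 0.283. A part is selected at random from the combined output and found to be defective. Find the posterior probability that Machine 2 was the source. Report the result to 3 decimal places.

Posterior probability ≈ 0.088

Tabulate prior·likelihood by source: [1] prior 0.35, lik 0.194, product 0.06790; [2] prior 0.09, lik 0.245, product 0.02205; [3] prior 0.35, lik 0.289, product 0.1011; [4] prior 0.21, lik 0.283, product 0.05943.
Normalizing constant = 0.25053; the posterior for Machine 2 is its product over the sum, 0.02205/0.25053 = 0.088.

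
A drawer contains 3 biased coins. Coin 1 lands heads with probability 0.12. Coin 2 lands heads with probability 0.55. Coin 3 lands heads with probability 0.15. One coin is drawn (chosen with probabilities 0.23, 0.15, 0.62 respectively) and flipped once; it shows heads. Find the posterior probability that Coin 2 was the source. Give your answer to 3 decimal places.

Tabulate prior·likelihood by source: [1] prior 0.23, lik 0.12, product 0.02760; [2] prior 0.15, lik 0.55, product 0.08250; [3] prior 0.62, lik 0.15, product 0.09300.
Normalizing constant = 0.20310; the posterior for Coin 2 is its product over the sum, 0.08250/0.20310 = 0.406.

Posterior probability ≈ 0.406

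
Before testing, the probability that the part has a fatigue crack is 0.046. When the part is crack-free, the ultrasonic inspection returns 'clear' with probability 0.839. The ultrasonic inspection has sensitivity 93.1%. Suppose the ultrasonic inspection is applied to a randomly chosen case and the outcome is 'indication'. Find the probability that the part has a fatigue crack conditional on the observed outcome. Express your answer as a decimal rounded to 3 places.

Let H be the event that the part has a fatigue crack. P(H) = 0.046, so P(¬H) = 0.954. With E the 'indication' result, P(E|H) = 0.931 and P(E|¬H) = 0.161.
P(E) = 0.931·0.046 + 0.161·0.954 = 0.042826 + 0.15359 = 0.19642.
By Bayes' theorem, P(H|E) = 0.042826 / 0.19642 = 0.218.

P(H | E) ≈ 0.218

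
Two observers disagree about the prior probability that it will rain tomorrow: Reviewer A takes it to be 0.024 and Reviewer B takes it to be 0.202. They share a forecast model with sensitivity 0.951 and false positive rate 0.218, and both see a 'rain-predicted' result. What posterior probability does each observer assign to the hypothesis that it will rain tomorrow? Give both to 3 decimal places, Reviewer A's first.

Reviewer A: 0.097; Reviewer B: 0.525

P('+'|H) = 0.951, P('+'|¬H) = 0.218.
Reviewer A: numerator 0.951·0.024 = 0.022824; evidence = 0.022824+0.218·0.976 = 0.23559; posterior = 0.097.
Reviewer B: numerator 0.951·0.202 = 0.19210; evidence = 0.19210+0.218·0.798 = 0.36607; posterior = 0.525.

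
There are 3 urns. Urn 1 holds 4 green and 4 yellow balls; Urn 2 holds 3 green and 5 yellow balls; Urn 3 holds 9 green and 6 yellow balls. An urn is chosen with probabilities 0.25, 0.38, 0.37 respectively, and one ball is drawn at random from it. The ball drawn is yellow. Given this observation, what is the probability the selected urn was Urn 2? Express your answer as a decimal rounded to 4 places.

P(yellow|Urn 1) = 0.5; P(yellow|Urn 2) = 0.625; P(yellow|Urn 3) = 0.4.
Prior × likelihood for each source: 0.25·0.5=0.1250, 0.38·0.625=0.2375, 0.37·0.4=0.1480. Summing gives P(yellow) = 0.51050.
P(Urn 2 | yellow) = 0.2375 / 0.51050 = 0.4652.

Posterior probability ≈ 0.4652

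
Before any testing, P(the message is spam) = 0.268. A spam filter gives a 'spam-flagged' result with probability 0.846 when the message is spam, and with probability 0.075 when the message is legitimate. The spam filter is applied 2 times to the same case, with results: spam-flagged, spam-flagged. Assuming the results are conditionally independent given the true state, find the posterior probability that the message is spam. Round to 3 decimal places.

Posterior P(H) ≈ 0.979

Let H be the event that the message is spam; start with P(H) = 0.268. P('spam-flagged'|H) = 0.846, P('spam-flagged'|¬H) = 0.075.
Update on result 1 ('spam-flagged'): P(H) ← 0.846·0.2680 / (0.846·0.2680 + 0.075·0.7320) = 0.22673/0.28163 = 0.8051.
Update on result 2 ('spam-flagged'): P(H) ← 0.846·0.8051 / (0.846·0.8051 + 0.075·0.1949) = 0.68108/0.69570 = 0.9790.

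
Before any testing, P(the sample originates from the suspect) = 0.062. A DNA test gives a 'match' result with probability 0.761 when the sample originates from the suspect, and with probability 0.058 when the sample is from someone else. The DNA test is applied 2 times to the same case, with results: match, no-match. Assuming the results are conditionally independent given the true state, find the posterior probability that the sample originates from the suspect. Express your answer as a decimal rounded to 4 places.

Posterior P(H) ≈ 0.1804

Let H be the event that the sample originates from the suspect; start with P(H) = 0.062. P('match'|H) = 0.761, P('match'|¬H) = 0.058.
Update on result 1 ('match'): P(H) ← 0.761·0.0620 / (0.761·0.0620 + 0.058·0.9380) = 0.047182/0.10159 = 0.4645.
Update on result 2 ('no-match'): P(H) ← 0.239·0.4645 / (0.239·0.4645 + 0.942·0.5355) = 0.11100/0.61549 = 0.1804.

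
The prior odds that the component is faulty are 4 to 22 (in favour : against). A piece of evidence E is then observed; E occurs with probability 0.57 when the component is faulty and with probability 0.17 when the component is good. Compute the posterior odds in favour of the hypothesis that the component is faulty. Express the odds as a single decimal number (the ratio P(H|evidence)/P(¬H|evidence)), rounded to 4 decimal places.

Posterior odds ≈ 0.6096

Prior odds = 4/22 = 0.18182. In log-odds, ln(0.18182) = -1.7047.
Add log likelihood ratio: ln(3.3529) = 1.2098.
Posterior log-odds = -0.49491, so posterior odds = exp(-0.49491) = 0.60963.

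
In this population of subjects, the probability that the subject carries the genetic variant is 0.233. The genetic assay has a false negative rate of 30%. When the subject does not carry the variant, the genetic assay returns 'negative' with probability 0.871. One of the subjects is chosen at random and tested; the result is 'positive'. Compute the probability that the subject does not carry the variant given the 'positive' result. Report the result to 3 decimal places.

Write H for 'the subject carries the genetic variant'. Prior odds H:¬H = 0.233/0.767 = 0.30378. For the 'positive' outcome, the likelihood ratio is 0.7/0.129 = 5.4264.
Posterior odds = 0.30378 × 5.4264 = 1.6484, so P(H|E) = 1.6484/(1+1.6484) = 0.622. Then P(¬H|E) = 1 − 0.622 = 0.378.

P(¬H | E) ≈ 0.378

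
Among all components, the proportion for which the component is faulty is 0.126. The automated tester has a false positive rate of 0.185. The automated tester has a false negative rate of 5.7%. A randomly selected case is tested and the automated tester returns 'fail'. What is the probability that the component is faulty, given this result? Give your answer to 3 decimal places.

Let H be the event that the component is faulty. P(H) = 0.126, so P(¬H) = 0.874. With E the 'fail' result, P(E|H) = 0.943 and P(E|¬H) = 0.185.
P(E) = 0.943·0.126 + 0.185·0.874 = 0.11882 + 0.16169 = 0.28051.
By Bayes' theorem, P(H|E) = 0.11882 / 0.28051 = 0.424.

P(H | E) ≈ 0.424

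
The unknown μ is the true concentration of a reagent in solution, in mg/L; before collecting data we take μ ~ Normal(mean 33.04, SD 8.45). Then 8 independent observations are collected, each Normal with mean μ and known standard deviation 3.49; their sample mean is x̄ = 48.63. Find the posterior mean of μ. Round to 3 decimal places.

Posterior mean ≈ 48.305

With known σ, the Normal prior is conjugate. Weight on the data is w = (n/σ²)/(n/σ² + 1/τ₀²) = 0.656809/(0.656809+0.0140051) = 0.97912.
Posterior mean = w·x̄ + (1−w)·μ₀ = 0.97912·48.63 + 0.020878·33.04 = 48.305.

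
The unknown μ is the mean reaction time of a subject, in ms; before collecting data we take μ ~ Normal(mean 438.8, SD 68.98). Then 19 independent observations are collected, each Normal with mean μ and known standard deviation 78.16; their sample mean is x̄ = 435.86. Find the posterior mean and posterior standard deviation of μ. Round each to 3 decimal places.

With known σ, the Normal prior is conjugate. Weight on the data is w = (n/σ²)/(n/σ² + 1/τ₀²) = 0.00311017/(0.00311017+0.00021016) = 0.93670.
Posterior mean = w·x̄ + (1−w)·μ₀ = 0.93670·435.86 + 0.063295·438.8 = 436.046. Posterior variance = 1/(0.00311017+0.00021016) = 301.174, so SD = 17.354.

Posterior mean ≈ 436.046; posterior SD ≈ 17.354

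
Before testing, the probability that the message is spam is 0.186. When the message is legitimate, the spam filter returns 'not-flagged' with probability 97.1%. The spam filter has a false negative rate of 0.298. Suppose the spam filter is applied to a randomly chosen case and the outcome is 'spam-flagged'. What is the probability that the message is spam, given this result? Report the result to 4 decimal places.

Write H for 'the message is spam'. Prior odds H:¬H = 0.186/0.814 = 0.22850. For the 'spam-flagged' outcome, the likelihood ratio is 0.702/0.029 = 24.207.
Posterior odds = 0.22850 × 24.207 = 5.5313, so P(H|E) = 5.5313/(1+5.5313) = 0.8469.

P(H | E) ≈ 0.8469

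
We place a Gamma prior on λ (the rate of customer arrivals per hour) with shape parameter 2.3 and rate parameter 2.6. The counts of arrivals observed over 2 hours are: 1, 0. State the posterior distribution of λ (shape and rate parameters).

Posterior: Gamma(shape=3.3, rate=4.6)

Total count ∑xᵢ = 1 over n = 2 hours.
Gamma is conjugate to the Poisson likelihood: posterior is Gamma(shape = 2.3+1 = 3.3, rate = 2.6+2 = 4.6).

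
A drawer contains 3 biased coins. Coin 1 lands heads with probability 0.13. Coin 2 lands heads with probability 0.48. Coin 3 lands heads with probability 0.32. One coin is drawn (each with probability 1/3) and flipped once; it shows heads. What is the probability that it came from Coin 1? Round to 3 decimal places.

Posterior probability ≈ 0.140

P(heads|C1) = 0.13; P(heads|C2) = 0.48; P(heads|C3) = 0.32.
Prior × likelihood for each source: 0.333333·0.13=0.04333, 0.333333·0.48=0.1600, 0.333333·0.32=0.1067. Summing gives P(heads) = 0.31000.
P(Coin 1 | heads) = 0.04333 / 0.31000 = 0.140.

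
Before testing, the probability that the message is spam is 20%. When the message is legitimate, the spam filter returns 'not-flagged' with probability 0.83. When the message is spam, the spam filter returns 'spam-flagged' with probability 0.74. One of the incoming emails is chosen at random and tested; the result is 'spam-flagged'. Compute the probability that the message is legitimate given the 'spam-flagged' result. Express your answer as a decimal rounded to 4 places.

P(¬H | E) ≈ 0.4789

Let H be the event that the message is spam. P(H) = 0.2, so P(¬H) = 0.8. With E the 'spam-flagged' result, P(E|H) = 0.74 and P(E|¬H) = 0.17.
P(E) = 0.74·0.2 + 0.17·0.8 = 0.14800 + 0.13600 = 0.28400.
By Bayes' theorem, P(H|E) = 0.14800 / 0.28400 = 0.5211. Hence P(¬H|E) = 1 − 0.5211 = 0.4789.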